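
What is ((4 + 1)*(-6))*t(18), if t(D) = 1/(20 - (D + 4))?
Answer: 15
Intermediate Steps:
t(D) = 1/(16 - D) (t(D) = 1/(20 - (4 + D)) = 1/(20 + (-4 - D)) = 1/(16 - D))
((4 + 1)*(-6))*t(18) = ((4 + 1)*(-6))*(-1/(-16 + 18)) = (5*(-6))*(-1/2) = -(-30)/2 = -30*(-½) = 15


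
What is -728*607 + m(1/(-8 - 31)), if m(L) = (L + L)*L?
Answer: -672123814/1521 ≈ -4.4190e+5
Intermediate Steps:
m(L) = 2*L**2 (m(L) = (2*L)*L = 2*L**2)
-728*607 + m(1/(-8 - 31)) = -728*607 + 2*(1/(-8 - 31))**2 = -441896 + 2*(1/(-39))**2 = -441896 + 2*(-1/39)**2 = -441896 + 2*(1/1521) = -441896 + 2/1521 = -672123814/1521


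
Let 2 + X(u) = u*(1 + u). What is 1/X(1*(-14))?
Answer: 1/180 ≈ 0.0055556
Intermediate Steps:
X(u) = -2 + u*(1 + u)
1/X(1*(-14)) = 1/(-2 + 1*(-14) + (1*(-14))²) = 1/(-2 - 14 + (-14)²) = 1/(-2 - 14 + 196) = 1/180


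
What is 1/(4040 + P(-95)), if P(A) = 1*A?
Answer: 1/3945 ≈ 0.00025349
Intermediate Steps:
P(A) = A
1/(4040 + P(-95)) = 1/(4040 - 95) = 1/3945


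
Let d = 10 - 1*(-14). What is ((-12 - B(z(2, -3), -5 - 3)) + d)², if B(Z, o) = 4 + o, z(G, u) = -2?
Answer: 256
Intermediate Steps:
d = 24 (d = 10 + 14 = 24)
((-12 - B(z(2, -3), -5 - 3)) + d)² = ((-12 - (4 + (-5 - 3))) + 24)² = ((-12 - (4 - 8)) + 24)² = ((-12 - 1*(-4)) + 24)² = ((-12 + 4) + 24)² = (-8 + 24)² = 16² = 256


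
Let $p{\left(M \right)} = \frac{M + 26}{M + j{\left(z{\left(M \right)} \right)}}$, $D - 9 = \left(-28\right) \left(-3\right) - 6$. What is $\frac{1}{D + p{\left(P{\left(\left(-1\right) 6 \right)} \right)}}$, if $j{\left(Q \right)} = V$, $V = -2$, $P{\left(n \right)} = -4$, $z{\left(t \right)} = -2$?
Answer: $\frac{3}{250} \approx 0.012$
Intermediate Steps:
$j{\left(Q \right)} = -2$
$D = 87$ ($D = 9 - -78 = 9 + \left(84 - 6\right) = 9 + 78 = 87$)
$p{\left(M \right)} = \frac{26 + M}{-2 + M}$ ($p{\left(M \right)} = \frac{M + 26}{M - 2} = \frac{26 + M}{-2 + M}$)
$\frac{1}{D + p{\left(P{\left(\left(-1\right) 6 \right)} \right)}} = \frac{1}{87 + \frac{26 - 4}{-2 - 4}} = \frac{1}{87 + \frac{1}{-6} \cdot 22} = \frac{1}{87 - \frac{11}{3}} = \frac{1}{\frac{250}{3}} = \frac{3}{250}$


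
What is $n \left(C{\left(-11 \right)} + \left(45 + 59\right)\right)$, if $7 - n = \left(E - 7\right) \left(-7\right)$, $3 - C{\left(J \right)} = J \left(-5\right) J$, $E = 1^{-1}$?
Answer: $-24920$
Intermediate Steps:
$E = 1$
$C{\left(J \right)} = 3 + 5 J^{2}$ ($C{\left(J \right)} = 3 - J \left(-5\right) J = 3 - - 5 J J = 3 - - 5 J^{2} = 3 + 5 J^{2}$)
$n = -35$ ($n = 7 - \left(1 - 7\right) \left(-7\right) = 7 - \left(-6\right) \left(-7\right) = 7 - 42 = -35$)
$n \left(C{\left(-11 \right)} + \left(45 + 59\right)\right) = - 35 \left(\left(3 + 5 \left(-11\right)^{2}\right) + \left(45 + 59\right)\right) = - 35 \left(\left(3 + 5 \cdot 121\right) + 104\right) = - 35 \left(\left(3 + 605\right) + 104\right) = - 35 \left(608 + 104\right) = \left(-35\right) 712 = -24920$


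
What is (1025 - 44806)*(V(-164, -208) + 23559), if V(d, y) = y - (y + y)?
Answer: -1040543027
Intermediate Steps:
V(d, y) = -y (V(d, y) = y - 2*y = -y)
(1025 - 44806)*(V(-164, -208) + 23559) = (1025 - 44806)*(-1*(-208) + 23559) = -43781*(208 + 23559) = -43781*23767 = -1040543027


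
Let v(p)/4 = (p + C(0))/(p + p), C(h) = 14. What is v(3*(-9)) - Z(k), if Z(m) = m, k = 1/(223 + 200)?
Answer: 1219/1269 ≈ 0.96060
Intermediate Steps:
k = 1/423 ≈ 0.0023641
v(p) = 2*(14 + p)/p (v(p) = 4*((p + 14)/(p + p)) = 4*((14 + p)/((2*p))) = 4*((14 + p)*(1/(2*p))) = 4*((14 + p)/(2*p)) = 2*(14 + p)/p)
v(3*(-9)) - Z(k) = (2 + 28/((3*(-9)))) - 1*1/423 = (2 + 28/(-27)) - 1/423 = (2 + 28*(-1/27)) - 1/423 = (2 - 28/27) - 1/423 = 26/27 - 1/423 = 1219/1269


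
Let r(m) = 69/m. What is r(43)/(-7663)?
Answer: -69/329509 ≈ -0.00020940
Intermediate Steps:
r(43)/(-7663) = (69/43)/(-7663) = (69*(1/43))*(-1/7663) = (69/43)*(-1/7663) = -69/329509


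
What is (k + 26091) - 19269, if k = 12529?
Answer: 19351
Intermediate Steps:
(k + 26091) - 19269 = (12529 + 26091) - 19269 = 38620 - 19269 = 19351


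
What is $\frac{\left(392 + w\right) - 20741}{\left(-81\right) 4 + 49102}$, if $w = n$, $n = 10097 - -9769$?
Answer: $- \frac{483}{48778} \approx -0.009902$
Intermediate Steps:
$n = 19866$ ($n = 10097 + 9769 = 19866$)
$w = 19866$
$\frac{\left(392 + w\right) - 20741}{\left(-81\right) 4 + 49102} = \frac{\left(392 + 19866\right) - 20741}{\left(-81\right) 4 + 49102} = \frac{20258 - 20741}{-324 + 49102} = - \frac{483}{48778}$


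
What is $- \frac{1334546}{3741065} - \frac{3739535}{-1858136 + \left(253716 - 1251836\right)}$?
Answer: $\frac{10178038484999}{10685439352640} \approx 0.95251$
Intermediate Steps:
$- \frac{1334546}{3741065} - \frac{3739535}{-1858136 + \left(253716 - 1251836\right)} = \left(-1334546\right) \frac{1}{3741065} - \frac{3739535}{-1858136 + \left(253716 - 1251836\right)} = - \frac{1334546}{3741065} - \frac{3739535}{-1858136 - 998120} = - \frac{1334546}{3741065} - \frac{3739535}{-2856256} = - \frac{1334546}{3741065} - - \frac{3739535}{2856256} = - \frac{1334546}{3741065} + \frac{3739535}{2856256} = \frac{10178038484999}{10685439352640}$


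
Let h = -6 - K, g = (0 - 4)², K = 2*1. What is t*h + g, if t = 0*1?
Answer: 16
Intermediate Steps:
t = 0
K = 2
g = 16 (g = (-4)² = 16)
h = -8 (h = -6 - 1*2 = -6 - 2 = -8)
t*h + g = 0*(-8) + 16 = 0 + 16 = 16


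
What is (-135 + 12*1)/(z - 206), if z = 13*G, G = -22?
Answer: ¼ ≈ 0.25000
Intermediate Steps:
z = -286 (z = 13*(-22) = -286)
(-135 + 12*1)/(z - 206) = (-135 + 12*1)/(-286 - 206) = (-135 + 12)/(-492) = -123*(-1/492) = ¼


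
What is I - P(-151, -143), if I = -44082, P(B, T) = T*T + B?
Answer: -64380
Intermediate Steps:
P(B, T) = B + T**2 (P(B, T) = T**2 + B = B + T**2)
I - P(-151, -143) = -44082 - (-151 + (-143)**2) = -44082 - (-151 + 20449) = -44082 - 1*20298 = -44082 - 20298 = -64380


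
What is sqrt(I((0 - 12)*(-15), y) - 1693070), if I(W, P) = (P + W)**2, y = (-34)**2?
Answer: 7*sqrt(1874) ≈ 303.03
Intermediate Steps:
y = 1156
sqrt(I((0 - 12)*(-15), y) - 1693070) = sqrt((1156 + (0 - 12)*(-15))**2 - 1693070) = sqrt((1156 - 12*(-15))**2 - 1693070) = sqrt((1156 + 180)**2 - 1693070) = sqrt(1336**2 - 1693070) = sqrt(1784896 - 1693070) = sqrt(91826) = 7*sqrt(1874)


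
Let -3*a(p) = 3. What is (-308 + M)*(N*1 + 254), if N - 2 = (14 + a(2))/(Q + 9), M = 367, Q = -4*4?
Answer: 104961/7 ≈ 14994.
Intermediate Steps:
a(p) = -1 (a(p) = -⅓*3 = -1)
Q = -16
N = ⅐ (N = 2 + (14 - 1)/(-16 + 9) = 2 + 13/(-7) = 2 + 13*(-⅐) = 2 - 13/7 = ⅐ ≈ 0.14286)
(-308 + M)*(N*1 + 254) = (-308 + 367)*((⅐)*1 + 254) = 59*(⅐ + 254) = 59*(1779/7) = 104961/7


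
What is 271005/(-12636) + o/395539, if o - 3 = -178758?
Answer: -2146113625/98000604 ≈ -21.899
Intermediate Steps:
o = -178755 (o = 3 - 178758 = -178755)
271005/(-12636) + o/395539 = 271005/(-12636) - 178755/395539 = 271005*(-1/12636) - 178755*1/395539 = -90335/4212 - 10515/23267 = -2146113625/98000604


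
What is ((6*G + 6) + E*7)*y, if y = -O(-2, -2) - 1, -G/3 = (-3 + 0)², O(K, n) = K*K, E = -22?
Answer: 1550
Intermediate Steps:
O(K, n) = K²
G = -27 (G = -3*(-3 + 0)² = -3*(-3)² = -3*9 = -27)
y = -5 (y = -1*(-2)² - 1 = -1*4 - 1 = -4 - 1 = -5)
((6*G + 6) + E*7)*y = ((6*(-27) + 6) - 22*7)*(-5) = ((-162 + 6) - 154)*(-5) = (-156 - 154)*(-5) = -310*(-5) = 1550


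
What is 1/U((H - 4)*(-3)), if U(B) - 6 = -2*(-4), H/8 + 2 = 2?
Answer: 1/14 ≈ 0.071429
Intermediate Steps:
H = 0 (H = -16 + 8*2 = -16 + 16 = 0)
U(B) = 14 (U(B) = 6 - 2*(-4) = 6 + 8 = 14)
1/U((H - 4)*(-3)) = 1/14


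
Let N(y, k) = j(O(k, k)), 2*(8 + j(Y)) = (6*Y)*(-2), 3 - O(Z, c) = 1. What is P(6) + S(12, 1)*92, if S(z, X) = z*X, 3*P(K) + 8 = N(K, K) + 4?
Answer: 1096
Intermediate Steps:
O(Z, c) = 2 (O(Z, c) = 3 - 1*1 = 3 - 1 = 2)
j(Y) = -8 - 6*Y (j(Y) = -8 + ((6*Y)*(-2))/2 = -8 + (-12*Y)/2 = -8 - 6*Y)
N(y, k) = -20 (N(y, k) = -8 - 6*2 = -8 - 12 = -20)
P(K) = -8 (P(K) = -8/3 + (-20 + 4)/3 = -8/3 + (⅓)*(-16) = -8/3 - 16/3 = -8)
S(z, X) = X*z
P(6) + S(12, 1)*92 = -8 + (1*12)*92 = -8 + 12*92 = -8 + 1104 = 1096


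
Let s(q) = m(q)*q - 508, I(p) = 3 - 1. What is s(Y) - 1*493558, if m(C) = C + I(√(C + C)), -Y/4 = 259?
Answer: 577158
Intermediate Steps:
I(p) = 2
Y = -1036 (Y = -4*259 = -1036)
m(C) = 2 + C (m(C) = C + 2 = 2 + C)
s(q) = -508 + q*(2 + q) (s(q) = (2 + q)*q - 508 = q*(2 + q) - 508 = -508 + q*(2 + q))
s(Y) - 1*493558 = (-508 - 1036*(2 - 1036)) - 1*493558 = (-508 - 1036*(-1034)) - 493558 = (-508 + 1071224) - 493558 = 1070716 - 493558 = 577158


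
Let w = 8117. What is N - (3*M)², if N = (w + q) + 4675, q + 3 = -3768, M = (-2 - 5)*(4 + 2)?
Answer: -6855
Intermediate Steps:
M = -42 (M = -7*6 = -42)
q = -3771 (q = -3 - 3768 = -3771)
N = 9021 (N = (8117 - 3771) + 4675 = 4346 + 4675 = 9021)
N - (3*M)² = 9021 - (3*(-42))² = 9021 - 1*(-126)² = 9021 - 1*15876 = 9021 - 15876 = -6855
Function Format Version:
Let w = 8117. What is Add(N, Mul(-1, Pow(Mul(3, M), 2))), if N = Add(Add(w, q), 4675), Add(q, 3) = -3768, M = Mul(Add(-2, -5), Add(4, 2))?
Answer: -6855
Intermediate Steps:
M = -42 (M = Mul(-7, 6) = -42)
q = -3771 (q = Add(-3, -3768) = -3771)
N = 9021 (N = Add(Add(8117, -3771), 4675) = Add(4346, 4675) = 9021)
Add(N, Mul(-1, Pow(Mul(3, M), 2))) = Add(9021, Mul(-1, Pow(Mul(3, -42), 2))) = Add(9021, Mul(-1, Pow(-126, 2))) = Add(9021, Mul(-1, 15876)) = Add(9021, -15876) = -6855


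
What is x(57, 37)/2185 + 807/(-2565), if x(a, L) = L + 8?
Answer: -5782/19665 ≈ -0.29402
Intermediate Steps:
x(a, L) = 8 + L
x(57, 37)/2185 + 807/(-2565) = (8 + 37)/2185 + 807/(-2565) = 45*(1/2185) + 807*(-1/2565) = 9/437 - 269/855 = -5782/19665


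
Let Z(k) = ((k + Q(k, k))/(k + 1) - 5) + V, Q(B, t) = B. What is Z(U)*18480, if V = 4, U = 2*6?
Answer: 203280/13 ≈ 15637.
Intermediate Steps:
U = 12
Z(k) = -1 + 2*k/(1 + k) (Z(k) = ((k + k)/(k + 1) - 5) + 4 = ((2*k)/(1 + k) - 5) + 4 = (2*k/(1 + k) - 5) + 4 = (-5 + 2*k/(1 + k)) + 4 = -1 + 2*k/(1 + k))
Z(U)*18480 = ((-1 + 12)/(1 + 12))*18480 = (11/13)*18480 = 203280/13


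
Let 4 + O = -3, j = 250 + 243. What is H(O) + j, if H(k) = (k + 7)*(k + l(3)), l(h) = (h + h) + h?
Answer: 493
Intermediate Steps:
j = 493
l(h) = 3*h (l(h) = 2*h + h = 3*h)
O = -7 (O = -4 - 3 = -7)
H(k) = (7 + k)*(9 + k) (H(k) = (k + 7)*(k + 3*3) = (7 + k)*(k + 9) = (7 + k)*(9 + k))
H(O) + j = (63 + (-7)**2 + 16*(-7)) + 493 = (63 + 49 - 112) + 493 = 0 + 493 = 493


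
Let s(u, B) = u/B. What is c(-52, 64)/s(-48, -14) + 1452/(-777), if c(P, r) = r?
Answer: 13052/777 ≈ 16.798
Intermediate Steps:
c(-52, 64)/s(-48, -14) + 1452/(-777) = 64/((-48/(-14))) + 1452/(-777) = 64/((-48*(-1/14))) + 1452*(-1/777) = 64/(24/7) - 484/259 = 64*(7/24) - 484/259 = 56/3 - 484/259 = 13052/777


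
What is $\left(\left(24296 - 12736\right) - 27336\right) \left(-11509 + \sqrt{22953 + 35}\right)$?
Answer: $181565984 - 31552 \sqrt{5747} \approx 1.7917 \cdot 10^{8}$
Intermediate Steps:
$\left(\left(24296 - 12736\right) - 27336\right) \left(-11509 + \sqrt{22953 + 35}\right) = \left(\left(24296 - 12736\right) - 27336\right) \left(-11509 + \sqrt{22988}\right) = \left(11560 - 27336\right) \left(-11509 + 2 \sqrt{5747}\right) = - 15776 \left(-11509 + 2 \sqrt{5747}\right) = 181565984 - 31552 \sqrt{5747}$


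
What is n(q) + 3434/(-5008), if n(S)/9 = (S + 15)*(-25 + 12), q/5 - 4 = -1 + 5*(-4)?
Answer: 20506043/2504 ≈ 8189.3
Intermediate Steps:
q = -85 (q = 20 + 5*(-1 + 5*(-4)) = 20 + 5*(-1 - 20) = 20 + 5*(-21) = 20 - 105 = -85)
n(S) = -1755 - 117*S (n(S) = 9*((S + 15)*(-25 + 12)) = 9*((15 + S)*(-13)) = 9*(-195 - 13*S) = -1755 - 117*S)
n(q) + 3434/(-5008) = (-1755 - 117*(-85)) + 3434/(-5008) = (-1755 + 9945) + 3434*(-1/5008) = 8190 - 1717/2504 = 20506043/2504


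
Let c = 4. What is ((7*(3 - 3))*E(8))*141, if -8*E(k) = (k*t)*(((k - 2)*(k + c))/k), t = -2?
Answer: 0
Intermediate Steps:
E(k) = (-2 + k)*(4 + k)/4 (E(k) = -k*(-2)*((k - 2)*(k + 4))/k/8 = -(-2*k)*((-2 + k)*(4 + k))/k/8 = -(-2*k)*(-2 + k)*(4 + k)/k/8 = -(-1)*(-2 + k)*(4 + k)/4 = (-2 + k)*(4 + k)/4)
((7*(3 - 3))*E(8))*141 = ((7*(3 - 3))*(-2 + (½)*8 + (¼)*8²))*141 = ((7*0)*(-2 + 4 + (¼)*64))*141 = (0*(-2 + 4 + 16))*141 = (0*18)*141 = 0*141 = 0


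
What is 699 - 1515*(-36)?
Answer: 55239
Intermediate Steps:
699 - 1515*(-36) = 699 + 54540 = 55239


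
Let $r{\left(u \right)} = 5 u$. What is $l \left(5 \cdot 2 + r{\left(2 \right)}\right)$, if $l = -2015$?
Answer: $-40300$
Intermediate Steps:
$l \left(5 \cdot 2 + r{\left(2 \right)}\right) = - 2015 \left(5 \cdot 2 + 5 \cdot 2\right) = - 2015 \left(10 + 10\right) = \left(-2015\right) 20 = -40300$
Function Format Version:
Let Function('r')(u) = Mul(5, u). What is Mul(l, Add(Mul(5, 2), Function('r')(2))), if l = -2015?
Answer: -40300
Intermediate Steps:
Mul(l, Add(Mul(5, 2), Function('r')(2))) = Mul(-2015, Add(Mul(5, 2), Mul(5, 2))) = Mul(-2015, Add(10, 10)) = Mul(-2015, 20) = -40300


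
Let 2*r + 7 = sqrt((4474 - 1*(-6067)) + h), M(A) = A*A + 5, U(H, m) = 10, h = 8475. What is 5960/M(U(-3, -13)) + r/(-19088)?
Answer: 45505939/801696 - sqrt(4754)/19088 ≈ 56.758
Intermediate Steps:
M(A) = 5 + A**2 (M(A) = A**2 + 5 = 5 + A**2)
r = -7/2 + sqrt(4754) (r = -7/2 + sqrt((4474 - 1*(-6067)) + 8475)/2 = -7/2 + sqrt((4474 + 6067) + 8475)/2 = -7/2 + sqrt(10541 + 8475)/2 = -7/2 + sqrt(19016)/2 = -7/2 + (2*sqrt(4754))/2 = -7/2 + sqrt(4754) ≈ 65.449)
5960/M(U(-3, -13)) + r/(-19088) = 5960/(5 + 10**2) + (-7/2 + sqrt(4754))/(-19088) = 5960/(5 + 100) + (-7/2 + sqrt(4754))*(-1/19088) = 5960/105 + (7/38176 - sqrt(4754)/19088) = 5960*(1/105) + (7/38176 - sqrt(4754)/19088) = 1192/21 + (7/38176 - sqrt(4754)/19088) = 45505939/801696 - sqrt(4754)/19088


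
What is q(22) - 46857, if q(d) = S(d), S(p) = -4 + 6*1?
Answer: -46855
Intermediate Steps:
S(p) = 2 (S(p) = -4 + 6 = 2)
q(d) = 2
q(22) - 46857 = 2 - 46857 = -46855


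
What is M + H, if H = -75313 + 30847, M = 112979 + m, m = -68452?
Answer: 61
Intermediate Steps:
M = 44527 (M = 112979 - 68452 = 44527)
H = -44466
M + H = 44527 - 44466 = 61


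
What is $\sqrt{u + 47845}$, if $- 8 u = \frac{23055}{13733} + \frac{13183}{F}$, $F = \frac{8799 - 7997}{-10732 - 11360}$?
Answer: $\frac{\sqrt{45240731073642611854}}{22027732} \approx 305.35$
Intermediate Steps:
$F = - \frac{401}{11046}$ ($F = \frac{802}{-22092} = 802 \left(- \frac{1}{22092}\right) = - \frac{401}{11046} \approx -0.036303$)
$u = \frac{1999782222339}{44055464}$ ($u = - \frac{\frac{23055}{13733} + \frac{13183}{- \frac{401}{11046}}}{8} = - \frac{23055 \cdot \frac{1}{13733} + 13183 \left(- \frac{11046}{401}\right)}{8} = - \frac{\frac{23055}{13733} - \frac{145619418}{401}}{8} = \left(- \frac{1}{8}\right) \left(- \frac{1999782222339}{5506933}\right) = \frac{1999782222339}{44055464} \approx 45392.0$)
$\sqrt{u + 47845} = \sqrt{\frac{1999782222339}{44055464} + 47845} = \sqrt{\frac{4107615897419}{44055464}} = \frac{\sqrt{45240731073642611854}}{22027732}$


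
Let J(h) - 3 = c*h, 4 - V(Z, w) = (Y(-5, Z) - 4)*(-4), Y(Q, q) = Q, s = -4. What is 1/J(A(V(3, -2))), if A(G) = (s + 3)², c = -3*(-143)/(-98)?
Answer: -98/135 ≈ -0.72593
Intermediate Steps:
c = -429/98 (c = 429*(-1/98) = -429/98 ≈ -4.3775)
V(Z, w) = -32 (V(Z, w) = 4 - (-5 - 4)*(-4) = 4 - (-9)*(-4) = 4 - 1*36 = 4 - 36 = -32)
A(G) = 1 (A(G) = (-4 + 3)² = (-1)² = 1)
J(h) = 3 - 429*h/98
1/J(A(V(3, -2))) = 1/(3 - 429/98*1) = 1/(3 - 429/98) = 1/(-135/98) = -98/135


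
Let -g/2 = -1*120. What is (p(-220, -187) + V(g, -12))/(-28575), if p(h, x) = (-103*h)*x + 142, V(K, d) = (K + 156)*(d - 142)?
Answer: 1432754/9525 ≈ 150.42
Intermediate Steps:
g = 240 (g = -(-2)*120 = -2*(-120) = 240)
V(K, d) = (-142 + d)*(156 + K) (V(K, d) = (156 + K)*(-142 + d) = (-142 + d)*(156 + K))
p(h, x) = 142 - 103*h*x (p(h, x) = -103*h*x + 142 = 142 - 103*h*x)
(p(-220, -187) + V(g, -12))/(-28575) = ((142 - 103*(-220)*(-187)) + (-22152 - 142*240 + 156*(-12) + 240*(-12)))/(-28575) = ((142 - 4237420) + (-22152 - 34080 - 1872 - 2880))*(-1/28575) = (-4237278 - 60984)*(-1/28575) = -4298262*(-1/28575) = 1432754/9525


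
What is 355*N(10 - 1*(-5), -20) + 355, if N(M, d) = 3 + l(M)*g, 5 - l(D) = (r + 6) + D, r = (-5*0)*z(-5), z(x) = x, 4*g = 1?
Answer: 0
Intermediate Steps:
g = ¼ (g = (¼)*1 = ¼ ≈ 0.25000)
r = 0 (r = -5*0*(-5) = 0*(-5) = 0)
l(D) = -1 - D (l(D) = 5 - ((0 + 6) + D) = 5 - (6 + D) = 5 + (-6 - D) = -1 - D)
N(M, d) = 11/4 - M/4 (N(M, d) = 3 + (-1 - M)*(¼) = 3 + (-¼ - M/4) = 11/4 - M/4)
355*N(10 - 1*(-5), -20) + 355 = 355*(11/4 - (10 - 1*(-5))/4) + 355 = 355*(11/4 - (10 + 5)/4) + 355 = 355*(11/4 - ¼*15) + 355 = 355*(11/4 - 15/4) + 355 = 355*(-1) + 355 = -355 + 355 = 0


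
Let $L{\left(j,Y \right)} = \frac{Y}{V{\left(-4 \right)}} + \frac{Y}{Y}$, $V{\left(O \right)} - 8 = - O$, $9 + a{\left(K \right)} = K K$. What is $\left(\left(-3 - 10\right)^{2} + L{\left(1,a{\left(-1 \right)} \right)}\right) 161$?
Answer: $\frac{81788}{3} \approx 27263.0$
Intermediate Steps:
$a{\left(K \right)} = -9 + K^{2}$ ($a{\left(K \right)} = -9 + K K = -9 + K^{2}$)
$V{\left(O \right)} = 8 - O$
$L{\left(j,Y \right)} = 1 + \frac{Y}{12}$ ($L{\left(j,Y \right)} = \frac{Y}{8 - -4} + \frac{Y}{Y} = \frac{Y}{8 + 4} + 1 = \frac{Y}{12} + 1 = 1 + \frac{Y}{12}$)
$\left(\left(-3 - 10\right)^{2} + L{\left(1,a{\left(-1 \right)} \right)}\right) 161 = \left(\left(-3 - 10\right)^{2} + \left(1 + \frac{-9 + \left(-1\right)^{2}}{12}\right)\right) 161 = \left(\left(-13\right)^{2} + \left(1 + \frac{-9 + 1}{12}\right)\right) 161 = \left(169 + \left(1 + \frac{1}{12} \left(-8\right)\right)\right) 161 = \left(169 + \left(1 - \frac{2}{3}\right)\right) 161 = \left(169 + \frac{1}{3}\right) 161 = \frac{508}{3} \cdot 161 = \frac{81788}{3}$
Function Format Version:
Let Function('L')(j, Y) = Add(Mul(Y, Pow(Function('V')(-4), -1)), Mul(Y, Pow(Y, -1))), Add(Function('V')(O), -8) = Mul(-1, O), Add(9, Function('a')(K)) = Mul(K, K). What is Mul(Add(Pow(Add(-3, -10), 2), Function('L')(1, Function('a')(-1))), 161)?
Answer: Rational(81788, 3) ≈ 27263.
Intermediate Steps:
Function('a')(K) = Add(-9, Pow(K, 2)) (Function('a')(K) = Add(-9, Mul(K, K)) = Add(-9, Pow(K, 2)))
Function('V')(O) = Add(8, Mul(-1, O))
Function('L')(j, Y) = Add(1, Mul(Rational(1, 12), Y)) (Function('L')(j, Y) = Add(Mul(Y, Pow(Add(8, Mul(-1, -4)), -1)), Mul(Y, Pow(Y, -1))) = Add(Mul(Y, Pow(Add(8, 4), -1)), 1) = Add(Mul(Y, Pow(12, -1)), 1) = Add(Mul(Y, Rational(1, 12)), 1) = Add(Mul(Rational(1, 12), Y), 1) = Add(1, Mul(Rational(1, 12), Y)))
Mul(Add(Pow(Add(-3, -10), 2), Function('L')(1, Function('a')(-1))), 161) = Mul(Add(Pow(Add(-3, -10), 2), Add(1, Mul(Rational(1, 12), Add(-9, Pow(-1, 2))))), 161) = Mul(Add(Pow(-13, 2), Add(1, Mul(Rational(1, 12), Add(-9, 1)))), 161) = Mul(Add(169, Add(1, Mul(Rational(1, 12), -8))), 161) = Mul(Add(169, Add(1, Rational(-2, 3))), 161) = Mul(Add(169, Rational(1, 3)), 161) = Mul(Rational(508, 3), 161) = Rational(81788, 3)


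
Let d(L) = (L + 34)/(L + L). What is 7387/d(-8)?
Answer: -59096/13 ≈ -4545.8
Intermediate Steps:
d(L) = (34 + L)/(2*L) (d(L) = (34 + L)/((2*L)) = (34 + L)*(1/(2*L)) = (34 + L)/(2*L))
7387/d(-8) = 7387/(((1/2)*(34 - 8)/(-8))) = 7387/(((1/2)*(-1/8)*26)) = 7387/(-13/8) = 7387*(-8/13) = -59096/13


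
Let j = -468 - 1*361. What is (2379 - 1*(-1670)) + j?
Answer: 3220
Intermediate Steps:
j = -829 (j = -468 - 361 = -829)
(2379 - 1*(-1670)) + j = (2379 - 1*(-1670)) - 829 = (2379 + 1670) - 829 = 4049 - 829 = 3220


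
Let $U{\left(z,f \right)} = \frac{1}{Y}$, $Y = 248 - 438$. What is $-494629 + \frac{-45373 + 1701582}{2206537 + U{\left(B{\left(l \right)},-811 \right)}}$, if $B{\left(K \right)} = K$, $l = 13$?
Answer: $- \frac{207368950882531}{419242029} \approx -4.9463 \cdot 10^{5}$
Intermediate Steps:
$Y = -190$
$U{\left(z,f \right)} = - \frac{1}{190}$ ($U{\left(z,f \right)} = \frac{1}{-190} = - \frac{1}{190}$)
$-494629 + \frac{-45373 + 1701582}{2206537 + U{\left(B{\left(l \right)},-811 \right)}} = -494629 + \frac{-45373 + 1701582}{2206537 - \frac{1}{190}} = -494629 + \frac{1656209}{\frac{419242029}{190}} = -494629 + 1656209 \cdot \frac{190}{419242029} = -494629 + \frac{314679710}{419242029} = - \frac{207368950882531}{419242029}$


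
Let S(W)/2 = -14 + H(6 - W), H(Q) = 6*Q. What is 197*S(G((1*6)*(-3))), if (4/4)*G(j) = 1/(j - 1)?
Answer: 167056/19 ≈ 8792.4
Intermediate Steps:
G(j) = 1/(-1 + j) (G(j) = 1/(j - 1) = 1/(-1 + j))
S(W) = 44 - 12*W (S(W) = 2*(-14 + 6*(6 - W)) = 2*(-14 + (36 - 6*W)) = 2*(22 - 6*W) = 44 - 12*W)
197*S(G((1*6)*(-3))) = 197*(44 - 12/(-1 + (1*6)*(-3))) = 197*(44 - 12/(-1 + 6*(-3))) = 197*(44 - 12/(-1 - 18)) = 197*(44 - 12/(-19)) = 197*(44 - 12*(-1/19)) = 197*(44 + 12/19) = 197*(848/19) = 167056/19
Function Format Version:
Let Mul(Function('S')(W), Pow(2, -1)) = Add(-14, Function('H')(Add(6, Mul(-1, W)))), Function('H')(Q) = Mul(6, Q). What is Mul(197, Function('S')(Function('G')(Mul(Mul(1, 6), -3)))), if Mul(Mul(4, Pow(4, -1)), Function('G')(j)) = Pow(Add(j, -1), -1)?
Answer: Rational(167056, 19) ≈ 8792.4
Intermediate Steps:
Function('G')(j) = Pow(Add(-1, j), -1) (Function('G')(j) = Pow(Add(j, -1), -1) = Pow(Add(-1, j), -1))
Function('S')(W) = Add(44, Mul(-12, W)) (Function('S')(W) = Mul(2, Add(-14, Mul(6, Add(6, Mul(-1, W))))) = Mul(2, Add(-14, Add(36, Mul(-6, W)))) = Mul(2, Add(22, Mul(-6, W))) = Add(44, Mul(-12, W)))
Mul(197, Function('S')(Function('G')(Mul(Mul(1, 6), -3)))) = Mul(197, Add(44, Mul(-12, Pow(Add(-1, Mul(Mul(1, 6), -3)), -1)))) = Mul(197, Add(44, Mul(-12, Pow(Add(-1, Mul(6, -3)), -1)))) = Mul(197, Add(44, Mul(-12, Pow(Add(-1, -18), -1)))) = Mul(197, Add(44, Mul(-12, Pow(-19, -1)))) = Mul(197, Add(44, Mul(-12, Rational(-1, 19)))) = Mul(197, Add(44, Rational(12, 19))) = Mul(197, Rational(848, 19)) = Rational(167056, 19)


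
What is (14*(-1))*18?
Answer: -252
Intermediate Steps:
(14*(-1))*18 = -14*18 = -252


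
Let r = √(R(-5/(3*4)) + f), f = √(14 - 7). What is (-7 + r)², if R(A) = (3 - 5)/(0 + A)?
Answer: (35 - √5*√(24 + 5*√7))²/25 ≈ 18.244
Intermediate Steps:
f = √7 ≈ 2.6458
R(A) = -2/A
r = √(24/5 + √7) (r = √(-2/((-5/(3*4))) + √7) = √(-2/((-5/12)) + √7) = √(-2/((-5*1/12)) + √7) = √(-2/(-5/12) + √7) = √(-2*(-12/5) + √7) = √(24/5 + √7) ≈ 2.7287)
(-7 + r)² = (-7 + √(120 + 25*√7)/5)²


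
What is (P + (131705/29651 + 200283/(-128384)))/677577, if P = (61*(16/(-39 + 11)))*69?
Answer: -64013045070215/18055392887957376 ≈ -0.0035454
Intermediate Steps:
P = -16836/7 (P = (61*(16/(-28)))*69 = (61*(16*(-1/28)))*69 = (61*(-4/7))*69 = -244/7*69 = -16836/7 ≈ -2405.1)
(P + (131705/29651 + 200283/(-128384)))/677577 = (-16836/7 + (131705/29651 + 200283/(-128384)))/677577 = (-16836/7 + (131705*(1/29651) + 200283*(-1/128384)))*(1/677577) = (-16836/7 + (131705/29651 - 200283/128384))*(1/677577) = (-16836/7 + 10970223487/3806713984)*(1/677577) = -64013045070215/26646997888*1/677577 = -64013045070215/18055392887957376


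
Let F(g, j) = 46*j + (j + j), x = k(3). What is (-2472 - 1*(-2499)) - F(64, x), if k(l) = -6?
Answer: 315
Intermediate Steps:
x = -6
F(g, j) = 48*j (F(g, j) = 46*j + 2*j = 48*j)
(-2472 - 1*(-2499)) - F(64, x) = (-2472 - 1*(-2499)) - 48*(-6) = (-2472 + 2499) - 1*(-288) = 27 + 288 = 315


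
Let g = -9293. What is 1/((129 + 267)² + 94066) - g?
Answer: 2331446427/250882 ≈ 9293.0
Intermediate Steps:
1/((129 + 267)² + 94066) - g = 1/((129 + 267)² + 94066) - 1*(-9293) = 1/(396² + 94066) + 9293 = 1/(156816 + 94066) + 9293 = 1/250882 + 9293 = 2331446427/250882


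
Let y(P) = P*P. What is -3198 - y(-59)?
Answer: -6679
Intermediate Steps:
y(P) = P²
-3198 - y(-59) = -3198 - 1*(-59)² = -3198 - 1*3481 = -3198 - 3481 = -6679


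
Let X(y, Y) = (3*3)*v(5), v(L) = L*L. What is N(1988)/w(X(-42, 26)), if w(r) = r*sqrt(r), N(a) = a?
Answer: 1988/3375 ≈ 0.58904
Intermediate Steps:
v(L) = L**2
X(y, Y) = 225 (X(y, Y) = (3*3)*5**2 = 9*25 = 225)
w(r) = r**(3/2)
N(1988)/w(X(-42, 26)) = 1988/(225**(3/2)) = 1988/3375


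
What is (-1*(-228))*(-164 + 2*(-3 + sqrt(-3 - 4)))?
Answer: -38760 + 456*I*sqrt(7) ≈ -38760.0 + 1206.5*I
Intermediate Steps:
(-1*(-228))*(-164 + 2*(-3 + sqrt(-3 - 4))) = 228*(-164 + 2*(-3 + sqrt(-7))) = 228*(-164 + 2*(-3 + I*sqrt(7))) = 228*(-164 + (-6 + 2*I*sqrt(7))) = 228*(-170 + 2*I*sqrt(7)) = -38760 + 456*I*sqrt(7)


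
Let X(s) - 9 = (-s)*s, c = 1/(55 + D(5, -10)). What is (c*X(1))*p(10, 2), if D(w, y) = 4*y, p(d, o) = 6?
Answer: 16/5 ≈ 3.2000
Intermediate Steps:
c = 1/15 (c = 1/(55 + 4*(-10)) = 1/(55 - 40) = 1/15 ≈ 0.066667)
X(s) = 9 - s² (X(s) = 9 + (-s)*s = 9 - s²)
(c*X(1))*p(10, 2) = ((9 - 1*1²)/15)*6 = ((9 - 1*1)/15)*6 = ((9 - 1)/15)*6 = ((1/15)*8)*6 = (8/15)*6 = 16/5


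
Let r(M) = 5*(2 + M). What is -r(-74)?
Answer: 360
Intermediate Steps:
r(M) = 10 + 5*M
-r(-74) = -(10 + 5*(-74)) = -(10 - 370) = -1*(-360) = 360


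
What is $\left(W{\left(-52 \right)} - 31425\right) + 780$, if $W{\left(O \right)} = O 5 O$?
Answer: $-17125$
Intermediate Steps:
$W{\left(O \right)} = 5 O^{2}$ ($W{\left(O \right)} = 5 O O = 5 O^{2}$)
$\left(W{\left(-52 \right)} - 31425\right) + 780 = \left(5 \left(-52\right)^{2} - 31425\right) + 780 = \left(5 \cdot 2704 - 31425\right) + 780 = \left(13520 - 31425\right) + 780 = -17905 + 780 = -17125$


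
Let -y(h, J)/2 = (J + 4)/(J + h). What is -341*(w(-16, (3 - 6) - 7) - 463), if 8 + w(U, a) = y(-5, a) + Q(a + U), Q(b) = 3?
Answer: 799304/5 ≈ 1.5986e+5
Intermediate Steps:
y(h, J) = -2*(4 + J)/(J + h) (y(h, J) = -2*(J + 4)/(J + h) = -2*(4 + J)/(J + h))
w(U, a) = -5 + 2*(-4 - a)/(-5 + a) (w(U, a) = -8 + (2*(-4 - a)/(a - 5) + 3) = -8 + (2*(-4 - a)/(-5 + a) + 3) = -8 + (3 + 2*(-4 - a)/(-5 + a)) = -5 + 2*(-4 - a)/(-5 + a))
-341*(w(-16, (3 - 6) - 7) - 463) = -341*((17 - 7*((3 - 6) - 7))/(-5 + ((3 - 6) - 7)) - 463) = -341*((17 - 7*(-3 - 7))/(-5 + (-3 - 7)) - 463) = -341*((17 - 7*(-10))/(-5 - 10) - 463) = -341*((17 + 70)/(-15) - 463) = -341*(-1/15*87 - 463) = -341*(-29/5 - 463) = -341*(-2344/5) = 799304/5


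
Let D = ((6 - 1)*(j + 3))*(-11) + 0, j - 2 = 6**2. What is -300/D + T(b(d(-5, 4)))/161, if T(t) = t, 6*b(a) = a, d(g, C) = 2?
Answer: 29431/217833 ≈ 0.13511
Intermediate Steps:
b(a) = a/6
j = 38 (j = 2 + 6**2 = 2 + 36 = 38)
D = -2255 (D = ((6 - 1)*(38 + 3))*(-11) + 0 = (5*41)*(-11) + 0 = 205*(-11) + 0 = -2255 + 0 = -2255)
-300/D + T(b(d(-5, 4)))/161 = -300/(-2255) + ((1/6)*2)/161 = -300*(-1/2255) + (1/3)*(1/161) = 60/451 + 1/483 = 29431/217833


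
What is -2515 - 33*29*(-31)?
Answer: 27152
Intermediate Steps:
-2515 - 33*29*(-31) = -2515 - 957*(-31) = -2515 + 29667 = 27152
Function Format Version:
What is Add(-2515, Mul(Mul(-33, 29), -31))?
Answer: 27152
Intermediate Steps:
Add(-2515, Mul(Mul(-33, 29), -31)) = Add(-2515, Mul(-957, -31)) = Add(-2515, 29667) = 27152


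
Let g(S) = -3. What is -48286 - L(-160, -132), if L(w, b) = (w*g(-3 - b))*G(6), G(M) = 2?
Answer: -49246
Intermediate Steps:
L(w, b) = -6*w (L(w, b) = (w*(-3))*2 = -3*w*2 = -6*w)
-48286 - L(-160, -132) = -48286 - (-6)*(-160) = -48286 - 1*960 = -48286 - 960 = -49246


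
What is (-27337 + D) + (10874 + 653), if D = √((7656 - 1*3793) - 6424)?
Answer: -15810 + I*√2561 ≈ -15810.0 + 50.606*I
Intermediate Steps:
D = I*√2561 (D = √((7656 - 3793) - 6424) = √(3863 - 6424) = √(-2561) = I*√2561 ≈ 50.606*I)
(-27337 + D) + (10874 + 653) = (-27337 + I*√2561) + (10874 + 653) = (-27337 + I*√2561) + 11527 = -15810 + I*√2561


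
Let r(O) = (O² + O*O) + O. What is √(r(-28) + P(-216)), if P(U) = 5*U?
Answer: 2*√115 ≈ 21.448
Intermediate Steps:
r(O) = O + 2*O² (r(O) = (O² + O²) + O = 2*O² + O = O + 2*O²)
√(r(-28) + P(-216)) = √(-28*(1 + 2*(-28)) + 5*(-216)) = √(-28*(1 - 56) - 1080) = √(-28*(-55) - 1080) = √(1540 - 1080) = √460 = 2*√115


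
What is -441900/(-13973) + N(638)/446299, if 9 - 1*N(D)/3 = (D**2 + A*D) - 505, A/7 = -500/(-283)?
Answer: 50896824632490/1764826467341 ≈ 28.840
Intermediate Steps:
A = 3500/283 (A = 7*(-500/(-283)) = 7*(-500*(-1/283)) = 7*(500/283) = 3500/283 ≈ 12.367)
N(D) = 1542 - 3*D**2 - 10500*D/283 (N(D) = 27 - 3*((D**2 + 3500*D/283) - 505) = 27 - 3*(-505 + D**2 + 3500*D/283) = 27 + (1515 - 3*D**2 - 10500*D/283) = 1542 - 3*D**2 - 10500*D/283)
-441900/(-13973) + N(638)/446299 = -441900/(-13973) + (1542 - 3*638**2 - 10500/283*638)/446299 = -441900*(-1/13973) + (1542 - 3*407044 - 6699000/283)*(1/446299) = 441900/13973 + (1542 - 1221132 - 6699000/283)*(1/446299) = 441900/13973 - 351842970/283*1/446299 = 441900/13973 - 351842970/126302617 = 50896824632490/1764826467341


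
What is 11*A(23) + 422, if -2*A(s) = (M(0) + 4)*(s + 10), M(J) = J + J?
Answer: -304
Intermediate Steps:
M(J) = 2*J
A(s) = -20 - 2*s (A(s) = -(2*0 + 4)*(s + 10)/2 = -(0 + 4)*(10 + s)/2 = -2*(10 + s) = -(40 + 4*s)/2 = -20 - 2*s)
11*A(23) + 422 = 11*(-20 - 2*23) + 422 = 11*(-20 - 46) + 422 = 11*(-66) + 422 = -726 + 422 = -304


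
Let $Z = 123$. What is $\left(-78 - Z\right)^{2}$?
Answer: $40401$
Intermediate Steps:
$\left(-78 - Z\right)^{2} = \left(-78 - 123\right)^{2} = \left(-201\right)^{2} = 40401$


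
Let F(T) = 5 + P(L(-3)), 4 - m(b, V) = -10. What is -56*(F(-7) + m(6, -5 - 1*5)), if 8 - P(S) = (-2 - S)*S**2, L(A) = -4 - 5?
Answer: 30240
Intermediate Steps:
L(A) = -9
P(S) = 8 - S**2*(-2 - S) (P(S) = 8 - (-2 - S)*S**2 = 8 - S**2*(-2 - S))
m(b, V) = 14 (m(b, V) = 4 - 1*(-10) = 4 + 10 = 14)
F(T) = -554 (F(T) = 5 + (8 + (-9)**3 + 2*(-9)**2) = 5 + (8 - 729 + 2*81) = 5 + (8 - 729 + 162) = 5 - 559 = -554)
-56*(F(-7) + m(6, -5 - 1*5)) = -56*(-554 + 14) = -56*(-540) = 30240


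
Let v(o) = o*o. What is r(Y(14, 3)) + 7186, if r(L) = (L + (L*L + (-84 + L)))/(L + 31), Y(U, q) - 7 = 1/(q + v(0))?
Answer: 495806/69 ≈ 7185.6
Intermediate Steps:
v(o) = o²
Y(U, q) = 7 + 1/q (Y(U, q) = 7 + 1/(q + 0²) = 7 + 1/(q + 0) = 7 + 1/q)
r(L) = (-84 + L² + 2*L)/(31 + L) (r(L) = (L + (L² + (-84 + L)))/(31 + L) = (L + (-84 + L + L²))/(31 + L) = (-84 + L² + 2*L)/(31 + L))
r(Y(14, 3)) + 7186 = (-84 + (7 + 1/3)² + 2*(7 + 1/3))/(31 + (7 + 1/3)) + 7186 = (-84 + (7 + ⅓)² + 2*(7 + ⅓))/(31 + (7 + ⅓)) + 7186 = (-84 + (22/3)² + 2*(22/3))/(31 + 22/3) + 7186 = (-84 + 484/9 + 44/3)/(115/3) + 7186 = (3/115)*(-140/9) + 7186 = -28/69 + 7186 = 495806/69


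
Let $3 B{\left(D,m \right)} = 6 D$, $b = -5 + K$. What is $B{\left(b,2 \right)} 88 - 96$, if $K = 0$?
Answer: $-976$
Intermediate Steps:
$b = -5$ ($b = -5 + 0 = -5$)
$B{\left(D,m \right)} = 2 D$ ($B{\left(D,m \right)} = \frac{6 D}{3} = 2 D$)
$B{\left(b,2 \right)} 88 - 96 = 2 \left(-5\right) 88 - 96 = \left(-10\right) 88 - 96 = -880 - 96 = -976$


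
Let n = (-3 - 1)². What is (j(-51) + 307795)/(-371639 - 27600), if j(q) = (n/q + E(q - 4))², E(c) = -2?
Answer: -800588719/1038420639 ≈ -0.77097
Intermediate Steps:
n = 16 (n = (-4)² = 16)
j(q) = (-2 + 16/q)² (j(q) = (16/q - 2)² = (-2 + 16/q)²)
(j(-51) + 307795)/(-371639 - 27600) = (4*(8 - 1*(-51))²/(-51)² + 307795)/(-371639 - 27600) = (4*(1/2601)*(8 + 51)² + 307795)/(-399239) = (4*(1/2601)*59² + 307795)*(-1/399239) = (4*(1/2601)*3481 + 307795)*(-1/399239) = (13924/2601 + 307795)*(-1/399239) = (800588719/2601)*(-1/399239) = -800588719/1038420639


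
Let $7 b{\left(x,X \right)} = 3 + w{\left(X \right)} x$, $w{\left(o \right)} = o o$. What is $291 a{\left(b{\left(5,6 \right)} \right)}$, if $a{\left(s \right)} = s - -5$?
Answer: $\frac{63438}{7} \approx 9062.6$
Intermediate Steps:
$w{\left(o \right)} = o^{2}$
$b{\left(x,X \right)} = \frac{3}{7} + \frac{x X^{2}}{7}$ ($b{\left(x,X \right)} = \frac{3 + X^{2} x}{7} = \frac{3 + x X^{2}}{7} = \frac{3}{7} + \frac{x X^{2}}{7}$)
$a{\left(s \right)} = 5 + s$ ($a{\left(s \right)} = s + 5 = 5 + s$)
$291 a{\left(b{\left(5,6 \right)} \right)} = 291 \left(5 + \left(\frac{3}{7} + \frac{1}{7} \cdot 5 \cdot 6^{2}\right)\right) = 291 \left(5 + \left(\frac{3}{7} + \frac{1}{7} \cdot 5 \cdot 36\right)\right) = 291 \left(5 + \left(\frac{3}{7} + \frac{180}{7}\right)\right) = 291 \left(5 + \frac{183}{7}\right) = 291 \cdot \frac{218}{7} = \frac{63438}{7}$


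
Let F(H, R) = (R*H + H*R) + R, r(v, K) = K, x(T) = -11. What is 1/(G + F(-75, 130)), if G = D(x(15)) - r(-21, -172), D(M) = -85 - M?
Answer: -1/19272 ≈ -5.1889e-5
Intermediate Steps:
F(H, R) = R + 2*H*R (F(H, R) = (H*R + H*R) + R = 2*H*R + R = R + 2*H*R)
G = 98 (G = (-85 - 1*(-11)) - 1*(-172) = (-85 + 11) + 172 = -74 + 172 = 98)
1/(G + F(-75, 130)) = 1/(98 + 130*(1 + 2*(-75))) = 1/(98 + 130*(1 - 150)) = 1/(98 + 130*(-149)) = 1/(98 - 19370) = 1/(-19272) = -1/19272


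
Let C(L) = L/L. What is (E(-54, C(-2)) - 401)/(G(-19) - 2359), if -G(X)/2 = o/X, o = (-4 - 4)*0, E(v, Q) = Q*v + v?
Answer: 509/2359 ≈ 0.21577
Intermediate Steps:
C(L) = 1
E(v, Q) = v + Q*v
o = 0 (o = -8*0 = 0)
G(X) = 0 (G(X) = -0/X = -2*0 = 0)
(E(-54, C(-2)) - 401)/(G(-19) - 2359) = (-54*(1 + 1) - 401)/(0 - 2359) = (-54*2 - 401)/(-2359) = (-108 - 401)*(-1/2359) = -509*(-1/2359) = 509/2359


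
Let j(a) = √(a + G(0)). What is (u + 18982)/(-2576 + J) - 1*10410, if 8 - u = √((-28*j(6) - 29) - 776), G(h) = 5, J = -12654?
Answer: -15856329/1523 + I*√(805 + 28*√11)/15230 ≈ -10411.0 + 0.0019675*I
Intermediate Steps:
j(a) = √(5 + a) (j(a) = √(a + 5) = √(5 + a))
u = 8 - √(-805 - 28*√11) (u = 8 - √((-28*√(5 + 6) - 29) - 776) = 8 - √((-28*√11 - 29) - 776) = 8 - √((-29 - 28*√11) - 776) = 8 - √(-805 - 28*√11) ≈ 8.0 - 29.964*I)
(u + 18982)/(-2576 + J) - 1*10410 = ((8 - √(-805 - 28*√11)) + 18982)/(-2576 - 12654) - 1*10410 = (18990 - √(-805 - 28*√11))/(-15230) - 10410 = (18990 - √(-805 - 28*√11))*(-1/15230) - 10410 = (-1899/1523 + √(-805 - 28*√11)/15230) - 10410 = -15856329/1523 + √(-805 - 28*√11)/15230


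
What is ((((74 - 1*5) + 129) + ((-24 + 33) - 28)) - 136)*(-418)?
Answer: -17974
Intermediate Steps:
((((74 - 1*5) + 129) + ((-24 + 33) - 28)) - 136)*(-418) = ((((74 - 5) + 129) + (9 - 28)) - 136)*(-418) = (((69 + 129) - 19) - 136)*(-418) = ((198 - 19) - 136)*(-418) = (179 - 136)*(-418) = 43*(-418) = -17974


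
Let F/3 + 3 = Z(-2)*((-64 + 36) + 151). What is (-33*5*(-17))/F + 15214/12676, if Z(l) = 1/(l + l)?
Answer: -4535435/171126 ≈ -26.503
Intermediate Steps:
Z(l) = 1/(2*l)
F = -405/4 (F = -9 + 3*(((½)/(-2))*((-64 + 36) + 151)) = -9 + 3*(((½)*(-½))*(-28 + 151)) = -9 + 3*(-¼*123) = -9 + 3*(-123/4) = -9 - 369/4 = -405/4 ≈ -101.25)
(-33*5*(-17))/F + 15214/12676 = (-33*5*(-17))/(-405/4) + 15214/12676 = -165*(-17)*(-4/405) + 15214*(1/12676) = 2805*(-4/405) + 7607/6338 = -748/27 + 7607/6338 = -4535435/171126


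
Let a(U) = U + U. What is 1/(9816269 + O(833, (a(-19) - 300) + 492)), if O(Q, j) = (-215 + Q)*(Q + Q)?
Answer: 1/10845857 ≈ 9.2201e-8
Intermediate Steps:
a(U) = 2*U
O(Q, j) = 2*Q*(-215 + Q) (O(Q, j) = (-215 + Q)*(2*Q) = 2*Q*(-215 + Q))
1/(9816269 + O(833, (a(-19) - 300) + 492)) = 1/(9816269 + 2*833*(-215 + 833)) = 1/(9816269 + 2*833*618) = 1/(9816269 + 1029588) = 1/10845857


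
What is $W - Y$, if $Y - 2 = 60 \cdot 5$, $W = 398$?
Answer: $96$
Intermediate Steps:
$Y = 302$ ($Y = 2 + 60 \cdot 5 = 2 + 300 = 302$)
$W - Y = 398 - 302 = 96$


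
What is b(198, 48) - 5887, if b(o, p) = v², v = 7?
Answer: -5838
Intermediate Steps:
b(o, p) = 49 (b(o, p) = 7² = 49)
b(198, 48) - 5887 = 49 - 5887 = -5838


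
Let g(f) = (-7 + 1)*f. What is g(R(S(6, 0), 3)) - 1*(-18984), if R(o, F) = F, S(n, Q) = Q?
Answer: 18966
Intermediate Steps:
g(f) = -6*f
g(R(S(6, 0), 3)) - 1*(-18984) = -6*3 - 1*(-18984) = -18 + 18984 = 18966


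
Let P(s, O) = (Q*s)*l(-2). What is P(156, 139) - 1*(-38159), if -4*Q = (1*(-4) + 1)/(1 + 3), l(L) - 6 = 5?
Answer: 153923/4 ≈ 38481.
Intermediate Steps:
l(L) = 11 (l(L) = 6 + 5 = 11)
Q = 3/16 (Q = -(1*(-4) + 1)/(4*(1 + 3)) = -(-4 + 1)/(4*4) = -(-3)/(4*4) = -¼*(-¾) = 3/16 ≈ 0.18750)
P(s, O) = 33*s/16 (P(s, O) = (3*s/16)*11 = 33*s/16)
P(156, 139) - 1*(-38159) = (33/16)*156 - 1*(-38159) = 1287/4 + 38159 = 153923/4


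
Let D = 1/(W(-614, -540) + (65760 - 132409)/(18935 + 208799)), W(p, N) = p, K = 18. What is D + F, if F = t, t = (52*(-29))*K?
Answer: -3797318929534/139895325 ≈ -27144.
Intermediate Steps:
t = -27144 (t = (52*(-29))*18 = -1508*18 = -27144)
F = -27144
D = -227734/139895325 (D = 1/(-614 + (65760 - 132409)/(18935 + 208799)) = 1/(-614 - 66649/227734) = 1/(-139895325/227734) = -227734/139895325 ≈ -0.0016279)
D + F = -227734/139895325 - 27144 = -3797318929534/139895325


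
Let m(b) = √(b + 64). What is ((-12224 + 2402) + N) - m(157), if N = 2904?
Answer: -6918 - √221 ≈ -6932.9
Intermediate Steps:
m(b) = √(64 + b)
((-12224 + 2402) + N) - m(157) = ((-12224 + 2402) + 2904) - √(64 + 157) = (-9822 + 2904) - √221 = -6918 - √221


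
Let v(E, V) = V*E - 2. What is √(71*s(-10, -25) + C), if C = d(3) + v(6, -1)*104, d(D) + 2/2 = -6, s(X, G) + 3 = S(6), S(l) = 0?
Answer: 2*I*√263 ≈ 32.435*I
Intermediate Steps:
v(E, V) = -2 + E*V (v(E, V) = E*V - 2 = -2 + E*V)
s(X, G) = -3 (s(X, G) = -3 + 0 = -3)
d(D) = -7 (d(D) = -1 - 6 = -7)
C = -839 (C = -7 + (-2 + 6*(-1))*104 = -7 + (-2 - 6)*104 = -7 - 8*104 = -7 - 832 = -839)
√(71*s(-10, -25) + C) = √(71*(-3) - 839) = √(-213 - 839) = √(-1052) = 2*I*√263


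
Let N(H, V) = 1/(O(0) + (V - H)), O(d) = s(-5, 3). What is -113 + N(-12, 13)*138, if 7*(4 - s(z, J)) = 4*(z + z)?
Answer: -8831/81 ≈ -109.02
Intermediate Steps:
s(z, J) = 4 - 8*z/7 (s(z, J) = 4 - 4*(z + z)/7 = 4 - 4*2*z/7 = 4 - 8*z/7)
O(d) = 68/7 (O(d) = 4 - 8/7*(-5) = 4 + 40/7 = 68/7)
N(H, V) = 1/(68/7 + V - H) (N(H, V) = 1/(68/7 + (V - H)) = 1/(68/7 + V - H))
-113 + N(-12, 13)*138 = -113 + (7/(68 - 7*(-12) + 7*13))*138 = -113 + (7/(68 + 84 + 91))*138 = -113 + (7/243)*138 = -113 + 322/81 = -8831/81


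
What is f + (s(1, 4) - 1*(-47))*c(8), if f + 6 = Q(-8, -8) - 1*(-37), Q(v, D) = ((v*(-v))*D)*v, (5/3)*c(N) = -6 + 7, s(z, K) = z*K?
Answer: -20172/5 ≈ -4034.4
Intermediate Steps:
s(z, K) = K*z
c(N) = ⅗ (c(N) = 3*(-6 + 7)/5 = (⅗)*1 = ⅗)
Q(v, D) = -D*v³ (Q(v, D) = ((-v²)*D)*v = (-D*v²)*v = -D*v³)
f = -4065 (f = -6 + (-1*(-8)*(-8)³ - 1*(-37)) = -6 + (-1*(-8)*(-512) + 37) = -6 + (-4096 + 37) = -6 - 4059 = -4065)
f + (s(1, 4) - 1*(-47))*c(8) = -4065 + (4*1 - 1*(-47))*(⅗) = -4065 + (4 + 47)*(⅗) = -4065 + 51*(⅗) = -4065 + 153/5 = -20172/5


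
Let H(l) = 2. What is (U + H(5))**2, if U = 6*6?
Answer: 1444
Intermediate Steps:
U = 36
(U + H(5))**2 = (36 + 2)**2 = 38**2 = 1444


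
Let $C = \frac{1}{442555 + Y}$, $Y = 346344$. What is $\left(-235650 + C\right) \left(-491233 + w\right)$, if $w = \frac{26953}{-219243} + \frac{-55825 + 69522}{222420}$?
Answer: $\frac{1484413022804970693096057427}{12823297657501980} \approx 1.1576 \cdot 10^{11}$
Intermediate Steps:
$w = - \frac{997304963}{16254676020}$ ($w = 26953 \left(- \frac{1}{219243}\right) + 13697 \cdot \frac{1}{222420} = - \frac{26953}{219243} + \frac{13697}{222420} = - \frac{997304963}{16254676020} \approx -0.061355$)
$C = \frac{1}{788899}$ ($C = \frac{1}{442555 + 346344} = \frac{1}{788899} \approx 1.2676 \cdot 10^{-6}$)
$\left(-235650 + C\right) \left(-491233 + w\right) = \left(-235650 + \frac{1}{788899}\right) \left(-491233 - \frac{997304963}{16254676020}\right) = \left(- \frac{185904049349}{788899}\right) \left(- \frac{7984834262637623}{16254676020}\right) = \frac{1484413022804970693096057427}{12823297657501980}$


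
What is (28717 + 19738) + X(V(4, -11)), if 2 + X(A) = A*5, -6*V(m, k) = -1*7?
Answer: 290753/6 ≈ 48459.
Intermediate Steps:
V(m, k) = 7/6 (V(m, k) = -(-1)*7/6 = -⅙*(-7) = 7/6)
X(A) = -2 + 5*A (X(A) = -2 + A*5 = -2 + 5*A)
(28717 + 19738) + X(V(4, -11)) = (28717 + 19738) + (-2 + 5*(7/6)) = 48455 + (-2 + 35/6) = 48455 + 23/6 = 290753/6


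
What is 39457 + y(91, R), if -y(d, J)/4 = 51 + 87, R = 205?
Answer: 38905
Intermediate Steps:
y(d, J) = -552 (y(d, J) = -4*(51 + 87) = -4*138 = -552)
39457 + y(91, R) = 39457 - 552 = 38905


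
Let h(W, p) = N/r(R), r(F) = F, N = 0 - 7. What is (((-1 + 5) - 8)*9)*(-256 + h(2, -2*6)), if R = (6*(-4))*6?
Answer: 36857/4 ≈ 9214.3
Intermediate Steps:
R = -144 (R = -24*6 = -144)
N = -7
h(W, p) = 7/144 (h(W, p) = -7/(-144) = -7*(-1/144) = 7/144)
(((-1 + 5) - 8)*9)*(-256 + h(2, -2*6)) = (((-1 + 5) - 8)*9)*(-256 + 7/144) = ((4 - 8)*9)*(-36857/144) = -4*9*(-36857/144) = -36*(-36857/144) = 36857/4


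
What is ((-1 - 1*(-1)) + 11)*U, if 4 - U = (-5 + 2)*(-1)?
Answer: 11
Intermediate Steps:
U = 1 (U = 4 - (-5 + 2)*(-1) = 4 - (-3)*(-1) = 4 - 1*3 = 4 - 3 = 1)
((-1 - 1*(-1)) + 11)*U = ((-1 - 1*(-1)) + 11)*1 = ((-1 + 1) + 11)*1 = (0 + 11)*1 = 11*1 = 11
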